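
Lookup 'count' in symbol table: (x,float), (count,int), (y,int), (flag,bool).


Lookup 'count' → type int


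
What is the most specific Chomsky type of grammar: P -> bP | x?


Right-linear: every RHS is a terminal or a terminal followed by one nonterminal
Classification: Type 3 (Regular)


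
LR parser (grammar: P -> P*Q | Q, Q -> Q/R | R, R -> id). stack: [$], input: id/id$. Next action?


no handle on stack; shift 'id'
Action: shift


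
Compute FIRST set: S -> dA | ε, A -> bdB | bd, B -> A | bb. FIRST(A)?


Per alternative of A: FIRST(bdB) = {b}; FIRST(bd) = {b}
FIRST(A) = {b}


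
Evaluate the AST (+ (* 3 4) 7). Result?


Evaluate inner: (* 3 4) = 12
Evaluate root: (+ 12 7) = 19
Result: 19


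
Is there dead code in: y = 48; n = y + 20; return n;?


y is read by n's definition; n is returned
No dead code


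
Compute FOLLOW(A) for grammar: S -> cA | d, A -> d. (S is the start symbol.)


$ ∈ FOLLOW(S). For each A -> αBβ: add FIRST(β)\{ε} to FOLLOW(B); if β nullable, add FOLLOW(A).
FOLLOW(A) = {$}


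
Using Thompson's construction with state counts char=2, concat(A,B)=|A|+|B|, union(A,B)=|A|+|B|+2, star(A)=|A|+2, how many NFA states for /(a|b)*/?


Syntax tree has 2 char leaf(s), 1 union(s), 1 star(s)
chars contribute 2×2 = 4; each union adds +2; each star adds +2
Total: 4 + 2 + 2 = 8 states


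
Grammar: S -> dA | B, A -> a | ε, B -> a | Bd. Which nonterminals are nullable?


A nonterminal is nullable iff some alternative derives ε (directly, or every symbol in it is nullable)
Nullable: {A}


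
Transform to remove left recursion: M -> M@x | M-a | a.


Left-recursive alternatives: M@x, M-a; non-recursive: a
Introduce M': M -> aM', M' -> @xM' | -aM' | ε


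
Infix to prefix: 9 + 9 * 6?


'*' binds tighter: tree is (+ 9 (* 9 6))
Prefix: + 9 * 9 6


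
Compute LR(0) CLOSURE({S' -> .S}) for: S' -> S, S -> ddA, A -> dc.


Start: S' -> .S
For each item with dot before a nonterminal B, add B -> .γ for every B-production
Closure: [S' -> .S, S -> .ddA]


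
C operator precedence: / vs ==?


'/' is multiplicative (level 10); '==' is equality (level 6)
Higher level binds tighter
'/' has higher precedence than '=='


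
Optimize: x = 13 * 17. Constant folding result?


13 * 17 = 221 at compile time
Optimized: x = 221


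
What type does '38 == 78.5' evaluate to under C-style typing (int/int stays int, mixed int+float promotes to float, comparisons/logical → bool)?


Operand types: int == float
Rule: comparison yields bool
Result type: bool


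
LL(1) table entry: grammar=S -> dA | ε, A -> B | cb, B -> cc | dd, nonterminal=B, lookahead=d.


For [B, d]: 'd' ∈ FIRST(dd)
Entry: B -> dd


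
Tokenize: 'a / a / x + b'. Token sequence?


Scan left to right, longest-match per lexeme
Tokens: ID(a), OP(/), ID(a), OP(/), ID(x), OP(+), ID(b)


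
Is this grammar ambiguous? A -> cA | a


right-linear, alternatives start with distinct terminals 'c' vs 'a': unique leftmost derivation
Unambiguous


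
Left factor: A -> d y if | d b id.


Common prefix: 'd'
Factored: A -> d A', A' -> y if | b id


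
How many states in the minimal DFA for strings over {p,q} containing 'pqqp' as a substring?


KMP-style automaton: 4 progress states + 1 absorbing accept = 5
Minimal DFA: 5 states


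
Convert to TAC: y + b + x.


Break into single-operator statements:
t1 = y + b
t2 = t1 + x


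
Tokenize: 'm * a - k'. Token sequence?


Scan left to right, longest-match per lexeme
Tokens: ID(m), OP(*), ID(a), OP(-), ID(k)


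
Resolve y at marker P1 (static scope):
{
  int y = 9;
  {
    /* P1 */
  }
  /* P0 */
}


P1's block does not declare y; resolves to the enclosing declaration at depth 0
y = 9


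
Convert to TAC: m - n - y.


Break into single-operator statements:
t1 = m - n
t2 = t1 - y


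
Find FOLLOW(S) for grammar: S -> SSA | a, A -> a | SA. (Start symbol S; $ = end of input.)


$ ∈ FOLLOW(S). For each A -> αBβ: add FIRST(β)\{ε} to FOLLOW(B); if β nullable, add FOLLOW(A).
FOLLOW(S) = {$, a}


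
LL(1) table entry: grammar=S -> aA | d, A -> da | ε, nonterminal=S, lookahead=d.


For [S, d]: 'd' ∈ FIRST(d)
Entry: S -> d


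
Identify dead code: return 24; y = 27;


statement follows a return and is unreachable
Dead: 'y = 27'


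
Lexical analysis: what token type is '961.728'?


Pattern: digits with a decimal point
Type: FLOAT_LITERAL


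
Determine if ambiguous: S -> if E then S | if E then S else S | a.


dangling else: 'if E then if E then a else a' parses two ways
Ambiguous


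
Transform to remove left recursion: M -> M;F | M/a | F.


Left-recursive alternatives: M;F, M/a; non-recursive: F
Introduce M': M -> FM', M' -> ;FM' | /aM' | ε


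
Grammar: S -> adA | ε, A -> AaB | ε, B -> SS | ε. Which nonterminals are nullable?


A nonterminal is nullable iff some alternative derives ε (directly, or every symbol in it is nullable)
Nullable: {A, B, S}


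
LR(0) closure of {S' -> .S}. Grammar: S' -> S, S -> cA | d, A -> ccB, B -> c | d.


Start: S' -> .S
For each item with dot before a nonterminal B, add B -> .γ for every B-production
Closure: [S' -> .S, S -> .cA, S -> .d]


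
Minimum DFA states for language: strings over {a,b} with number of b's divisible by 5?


Track (count of b) mod 5: states 0..4, accept at 0
Minimal DFA: 5 states


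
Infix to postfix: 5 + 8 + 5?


Left to right (same or higher precedence on left)
Postfix: 5 8 + 5 +


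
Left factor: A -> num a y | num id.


Common prefix: 'num'
Factored: A -> num A', A' -> a y | id


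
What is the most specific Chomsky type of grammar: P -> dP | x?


Right-linear: every RHS is a terminal or a terminal followed by one nonterminal
Classification: Type 3 (Regular)


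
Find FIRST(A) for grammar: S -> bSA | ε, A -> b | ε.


Per alternative of A: FIRST(b) = {b}; FIRST(ε) = {ε}
FIRST(A) = {b, ε}


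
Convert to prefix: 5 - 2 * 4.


'*' binds tighter: tree is (- 5 (* 2 4))
Prefix: - 5 * 2 4


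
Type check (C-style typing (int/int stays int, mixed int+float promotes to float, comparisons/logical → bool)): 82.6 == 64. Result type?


Operand types: float == int
Rule: comparison yields bool
Result type: bool


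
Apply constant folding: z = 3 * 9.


3 * 9 = 27 at compile time
Optimized: z = 27


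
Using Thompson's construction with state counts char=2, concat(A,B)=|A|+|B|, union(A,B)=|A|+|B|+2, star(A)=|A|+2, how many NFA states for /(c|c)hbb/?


Syntax tree has 5 char leaf(s), 1 union(s), 0 star(s)
chars contribute 5×2 = 10; each union adds +2; each star adds +2
Total: 10 + 2 + 0 = 12 states


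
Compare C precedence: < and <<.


'<<' is shift (level 8); '<' is relational (level 7)
Higher level binds tighter
'<<' has higher precedence than '<'


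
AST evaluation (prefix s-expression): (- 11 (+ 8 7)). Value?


Evaluate inner: (+ 8 7) = 15
Evaluate root: (- 11 15) = -4
Result: -4


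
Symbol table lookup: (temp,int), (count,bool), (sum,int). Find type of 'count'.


Lookup 'count' → type bool


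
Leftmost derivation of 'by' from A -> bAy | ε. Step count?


Derivation: A => bAy => by
Steps: 2


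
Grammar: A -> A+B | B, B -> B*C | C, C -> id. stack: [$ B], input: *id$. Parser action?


shift '*' to continue B -> B*C
Action: shift


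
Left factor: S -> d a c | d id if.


Common prefix: 'd'
Factored: S -> d S', S' -> a c | id if


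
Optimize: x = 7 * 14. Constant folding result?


7 * 14 = 98 at compile time
Optimized: x = 98


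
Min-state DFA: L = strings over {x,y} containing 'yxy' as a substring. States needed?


KMP-style automaton: 3 progress states + 1 absorbing accept = 4
Minimal DFA: 4 states


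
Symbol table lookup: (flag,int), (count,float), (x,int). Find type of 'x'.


Lookup 'x' → type int


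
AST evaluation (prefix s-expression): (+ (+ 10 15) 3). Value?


Evaluate inner: (+ 10 15) = 25
Evaluate root: (+ 25 3) = 28
Result: 28


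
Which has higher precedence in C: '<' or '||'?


'<' is relational (level 7); '||' is logical OR (level 1)
Higher level binds tighter
'<' has higher precedence than '||'


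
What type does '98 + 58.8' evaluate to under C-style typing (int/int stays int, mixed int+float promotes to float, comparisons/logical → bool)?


Operand types: int + float
Rule: mixed int/float promotes to float; int/int stays int
Result type: float


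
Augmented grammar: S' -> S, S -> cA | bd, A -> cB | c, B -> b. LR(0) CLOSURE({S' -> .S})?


Start: S' -> .S
For each item with dot before a nonterminal B, add B -> .γ for every B-production
Closure: [S' -> .S, S -> .cA, S -> .bd]


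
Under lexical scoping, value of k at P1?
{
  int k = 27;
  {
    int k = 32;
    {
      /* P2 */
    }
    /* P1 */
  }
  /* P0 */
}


k declared in the same block as P1
k = 32


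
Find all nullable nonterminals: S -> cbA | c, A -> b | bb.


A nonterminal is nullable iff some alternative derives ε (directly, or every symbol in it is nullable)
Nullable: {}


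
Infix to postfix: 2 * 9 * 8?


Left to right (same or higher precedence on left)
Postfix: 2 9 * 8 *


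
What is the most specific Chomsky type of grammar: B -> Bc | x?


Left-linear: every RHS is a terminal or one nonterminal followed by a terminal
Classification: Type 3 (Regular)


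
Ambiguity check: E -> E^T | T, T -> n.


precedence layered via separate nonterminal T: deterministic
Unambiguous


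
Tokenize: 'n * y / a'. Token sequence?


Scan left to right, longest-match per lexeme
Tokens: ID(n), OP(*), ID(y), OP(/), ID(a)


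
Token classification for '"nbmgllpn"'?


Pattern: double-quoted sequence
Type: STRING_LITERAL


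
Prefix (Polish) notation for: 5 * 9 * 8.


left-to-right (same/higher precedence on left): tree is (* (* 5 9) 8)
Prefix: * * 5 9 8


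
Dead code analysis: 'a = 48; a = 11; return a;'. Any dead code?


first assignment to a is overwritten before any read
Dead: 'a = 48'


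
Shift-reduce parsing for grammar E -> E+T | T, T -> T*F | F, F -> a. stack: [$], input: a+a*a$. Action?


no handle on stack; shift 'a'
Action: shift


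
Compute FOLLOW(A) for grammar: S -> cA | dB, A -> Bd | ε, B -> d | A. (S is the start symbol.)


$ ∈ FOLLOW(S). For each A -> αBβ: add FIRST(β)\{ε} to FOLLOW(B); if β nullable, add FOLLOW(A).
FOLLOW(A) = {$, d}


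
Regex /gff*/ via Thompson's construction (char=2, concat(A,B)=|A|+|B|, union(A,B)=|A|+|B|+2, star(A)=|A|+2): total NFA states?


Syntax tree has 3 char leaf(s), 0 union(s), 1 star(s)
chars contribute 3×2 = 6; each union adds +2; each star adds +2
Total: 6 + 0 + 2 = 8 states


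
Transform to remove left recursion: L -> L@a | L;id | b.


Left-recursive alternatives: L@a, L;id; non-recursive: b
Introduce L': L -> bL', L' -> @aL' | ;idL' | ε


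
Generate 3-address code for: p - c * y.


Break into single-operator statements:
t1 = c * y
t2 = p - t1


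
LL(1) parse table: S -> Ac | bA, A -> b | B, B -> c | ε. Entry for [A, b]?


For [A, b]: 'b' ∈ FIRST(b)
Entry: A -> b


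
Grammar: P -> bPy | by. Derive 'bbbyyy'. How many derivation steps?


Derivation: P => bPy => bbPyy => bbbyyy
Steps: 3


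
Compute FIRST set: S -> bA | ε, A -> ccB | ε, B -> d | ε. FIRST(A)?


Per alternative of A: FIRST(ccB) = {c}; FIRST(ε) = {ε}
FIRST(A) = {c, ε}


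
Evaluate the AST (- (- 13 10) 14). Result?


Evaluate inner: (- 13 10) = 3
Evaluate root: (- 3 14) = -11
Result: -11


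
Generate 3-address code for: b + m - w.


Break into single-operator statements:
t1 = b + m
t2 = t1 - w


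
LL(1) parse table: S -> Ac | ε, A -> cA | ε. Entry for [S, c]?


For [S, c]: 'c' ∈ FIRST(Ac)
Entry: S -> Ac


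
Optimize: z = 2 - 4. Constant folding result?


2 - 4 = -2 at compile time
Optimized: z = -2


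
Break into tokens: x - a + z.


Scan left to right, longest-match per lexeme
Tokens: ID(x), OP(-), ID(a), OP(+), ID(z)


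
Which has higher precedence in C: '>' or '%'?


'%' is multiplicative (level 10); '>' is relational (level 7)
Higher level binds tighter
'%' has higher precedence than '>'


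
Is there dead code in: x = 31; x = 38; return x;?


first assignment to x is overwritten before any read
Dead: 'x = 31'


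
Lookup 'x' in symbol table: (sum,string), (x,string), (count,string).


Lookup 'x' → type string


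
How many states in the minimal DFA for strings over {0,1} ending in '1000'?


Track the longest suffix of input matching a prefix of '1000': 5 classes (prefixes of length 0..4)
Minimal DFA: 5 states


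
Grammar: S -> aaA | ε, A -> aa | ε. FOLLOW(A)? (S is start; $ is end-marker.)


$ ∈ FOLLOW(S). For each A -> αBβ: add FIRST(β)\{ε} to FOLLOW(B); if β nullable, add FOLLOW(A).
FOLLOW(A) = {$}


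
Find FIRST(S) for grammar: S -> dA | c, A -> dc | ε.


Per alternative of S: FIRST(dA) = {d}; FIRST(c) = {c}
FIRST(S) = {c, d}


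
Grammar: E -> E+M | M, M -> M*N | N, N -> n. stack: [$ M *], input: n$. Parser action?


no handle; shift 'n'
Action: shift


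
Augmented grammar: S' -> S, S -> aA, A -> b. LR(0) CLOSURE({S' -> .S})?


Start: S' -> .S
For each item with dot before a nonterminal B, add B -> .γ for every B-production
Closure: [S' -> .S, S -> .aA]


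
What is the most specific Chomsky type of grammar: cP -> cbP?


LHS has context (more than one symbol) and |LHS| ≤ |RHS|
Classification: Type 1 (Context-Sensitive)


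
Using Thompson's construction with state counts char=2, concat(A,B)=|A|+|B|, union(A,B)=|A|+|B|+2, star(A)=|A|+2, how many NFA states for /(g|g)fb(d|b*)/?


Syntax tree has 6 char leaf(s), 2 union(s), 1 star(s)
chars contribute 6×2 = 12; each union adds +2; each star adds +2
Total: 12 + 4 + 2 = 18 states


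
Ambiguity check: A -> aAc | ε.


balanced a^n…c^n: each string has a unique parse
Unambiguous


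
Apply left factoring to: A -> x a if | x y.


Common prefix: 'x'
Factored: A -> x A', A' -> a if | y


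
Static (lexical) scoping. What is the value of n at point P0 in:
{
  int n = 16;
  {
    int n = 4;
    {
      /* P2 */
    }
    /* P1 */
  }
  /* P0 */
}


n declared in the same block as P0
n = 16


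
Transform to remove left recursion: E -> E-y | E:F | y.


Left-recursive alternatives: E-y, E:F; non-recursive: y
Introduce E': E -> yE', E' -> -yE' | :FE' | ε


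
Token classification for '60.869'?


Pattern: digits with a decimal point
Type: FLOAT_LITERAL


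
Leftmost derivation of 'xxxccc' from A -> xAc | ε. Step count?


Derivation: A => xAc => xxAcc => xxxAccc => xxxccc
Steps: 4


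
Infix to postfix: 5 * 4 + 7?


Left to right (same or higher precedence on left)
Postfix: 5 4 * 7 +


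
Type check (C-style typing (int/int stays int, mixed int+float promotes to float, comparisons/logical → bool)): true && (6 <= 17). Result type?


Operand types: bool && bool
Rule: logical operators take bool operands and yield bool
Result type: bool


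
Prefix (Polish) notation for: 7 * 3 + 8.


left-to-right (same/higher precedence on left): tree is (+ (* 7 3) 8)
Prefix: + * 7 3 8


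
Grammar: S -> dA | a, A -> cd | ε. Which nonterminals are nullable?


A nonterminal is nullable iff some alternative derives ε (directly, or every symbol in it is nullable)
Nullable: {A}


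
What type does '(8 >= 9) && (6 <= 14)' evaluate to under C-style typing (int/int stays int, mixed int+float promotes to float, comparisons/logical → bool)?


Operand types: bool && bool
Rule: logical operators take bool operands and yield bool
Result type: bool


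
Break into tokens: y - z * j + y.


Scan left to right, longest-match per lexeme
Tokens: ID(y), OP(-), ID(z), OP(*), ID(j), OP(+), ID(y)


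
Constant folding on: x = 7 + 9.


7 + 9 = 16 at compile time
Optimized: x = 16


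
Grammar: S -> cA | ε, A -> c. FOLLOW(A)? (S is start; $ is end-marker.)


$ ∈ FOLLOW(S). For each A -> αBβ: add FIRST(β)\{ε} to FOLLOW(B); if β nullable, add FOLLOW(A).
FOLLOW(A) = {$}


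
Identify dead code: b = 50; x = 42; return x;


b is assigned but never read
Dead: 'b = 50'


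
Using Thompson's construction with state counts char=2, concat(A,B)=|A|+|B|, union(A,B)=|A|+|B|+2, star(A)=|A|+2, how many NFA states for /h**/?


Syntax tree has 1 char leaf(s), 0 union(s), 2 star(s)
chars contribute 1×2 = 2; each union adds +2; each star adds +2
Total: 2 + 0 + 4 = 6 states


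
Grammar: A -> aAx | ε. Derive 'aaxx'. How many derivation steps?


Derivation: A => aAx => aaAxx => aaxx
Steps: 3


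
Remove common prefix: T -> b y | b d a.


Common prefix: 'b'
Factored: T -> b T', T' -> y | d a


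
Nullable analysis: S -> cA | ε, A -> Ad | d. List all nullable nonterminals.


A nonterminal is nullable iff some alternative derives ε (directly, or every symbol in it is nullable)
Nullable: {S}


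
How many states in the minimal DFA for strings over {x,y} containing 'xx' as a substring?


KMP-style automaton: 2 progress states + 1 absorbing accept = 3
Minimal DFA: 3 states


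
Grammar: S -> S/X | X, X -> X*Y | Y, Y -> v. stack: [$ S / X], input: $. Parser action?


handle 'S/X' on top; lookahead ∈ FOLLOW(S) = {/, $}
Action: reduce (S -> S/X)


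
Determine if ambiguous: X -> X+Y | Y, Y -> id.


precedence layered via separate nonterminal Y: deterministic
Unambiguous


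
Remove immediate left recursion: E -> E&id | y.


Left-recursive alternatives: E&id; non-recursive: y
Introduce E': E -> yE', E' -> &idE' | ε


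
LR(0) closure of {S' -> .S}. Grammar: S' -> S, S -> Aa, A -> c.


Start: S' -> .S
For each item with dot before a nonterminal B, add B -> .γ for every B-production
Closure: [S' -> .S, S -> .Aa, A -> .c]


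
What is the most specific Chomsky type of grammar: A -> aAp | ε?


Single nonterminal LHS, but a^n p^n is not regular
Classification: Type 2 (Context-Free)


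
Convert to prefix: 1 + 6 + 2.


left-to-right (same/higher precedence on left): tree is (+ (+ 1 6) 2)
Prefix: + + 1 6 2


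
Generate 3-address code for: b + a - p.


Break into single-operator statements:
t1 = b + a
t2 = t1 - p


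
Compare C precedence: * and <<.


'*' is multiplicative (level 10); '<<' is shift (level 8)
Higher level binds tighter
'*' has higher precedence than '<<'


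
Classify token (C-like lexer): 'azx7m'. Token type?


Pattern: letter/underscore followed by alphanumerics, not a keyword
Type: IDENTIFIER


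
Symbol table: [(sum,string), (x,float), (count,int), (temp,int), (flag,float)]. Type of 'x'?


Lookup 'x' → type float


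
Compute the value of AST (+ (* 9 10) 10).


Evaluate inner: (* 9 10) = 90
Evaluate root: (+ 90 10) = 100
Result: 100


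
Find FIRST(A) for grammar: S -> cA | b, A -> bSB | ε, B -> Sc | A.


Per alternative of A: FIRST(bSB) = {b}; FIRST(ε) = {ε}
FIRST(A) = {b, ε}


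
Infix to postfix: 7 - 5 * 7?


* has higher precedence, evaluate 5*7 first
Postfix: 7 5 7 * -


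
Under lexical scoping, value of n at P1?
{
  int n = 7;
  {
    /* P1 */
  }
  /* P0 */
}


P1's block does not declare n; resolves to the enclosing declaration at depth 0
n = 7


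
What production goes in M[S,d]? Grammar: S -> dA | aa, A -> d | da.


For [S, d]: 'd' ∈ FIRST(dA)
Entry: S -> dA


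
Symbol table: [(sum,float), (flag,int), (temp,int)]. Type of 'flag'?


Lookup 'flag' → type int


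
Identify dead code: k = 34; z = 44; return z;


k is assigned but never read
Dead: 'k = 34'


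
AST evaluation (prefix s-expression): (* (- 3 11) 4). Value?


Evaluate inner: (- 3 11) = -8
Evaluate root: (* -8 4) = -32
Result: -32


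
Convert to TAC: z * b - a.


Break into single-operator statements:
t1 = z * b
t2 = t1 - a


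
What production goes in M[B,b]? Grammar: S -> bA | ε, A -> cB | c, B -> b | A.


For [B, b]: 'b' ∈ FIRST(b)
Entry: B -> b


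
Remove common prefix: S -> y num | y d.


Common prefix: 'y'
Factored: S -> y S', S' -> num | d


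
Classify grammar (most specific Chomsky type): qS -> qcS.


LHS has context (more than one symbol) and |LHS| ≤ |RHS|
Classification: Type 1 (Context-Sensitive)


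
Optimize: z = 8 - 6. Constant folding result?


8 - 6 = 2 at compile time
Optimized: z = 2


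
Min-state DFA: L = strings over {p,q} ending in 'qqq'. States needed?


Track the longest suffix of input matching a prefix of 'qqq': 4 classes (prefixes of length 0..3)
Minimal DFA: 4 states


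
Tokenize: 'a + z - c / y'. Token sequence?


Scan left to right, longest-match per lexeme
Tokens: ID(a), OP(+), ID(z), OP(-), ID(c), OP(/), ID(y)


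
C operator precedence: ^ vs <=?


'<=' is relational (level 7); '^' is bitwise XOR (level 4)
Higher level binds tighter
'<=' has higher precedence than '^'


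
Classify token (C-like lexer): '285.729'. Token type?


Pattern: digits with a decimal point
Type: FLOAT_LITERAL


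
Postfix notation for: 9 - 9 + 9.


Left to right (same or higher precedence on left)
Postfix: 9 9 - 9 +


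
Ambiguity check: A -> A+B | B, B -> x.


precedence layered via separate nonterminal B: deterministic
Unambiguous


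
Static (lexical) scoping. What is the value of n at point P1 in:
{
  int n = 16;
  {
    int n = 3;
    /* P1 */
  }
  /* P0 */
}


n declared in the same block as P1
n = 3


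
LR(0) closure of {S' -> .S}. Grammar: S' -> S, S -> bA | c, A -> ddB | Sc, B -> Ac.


Start: S' -> .S
For each item with dot before a nonterminal B, add B -> .γ for every B-production
Closure: [S' -> .S, S -> .bA, S -> .c]


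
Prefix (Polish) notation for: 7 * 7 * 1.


left-to-right (same/higher precedence on left): tree is (* (* 7 7) 1)
Prefix: * * 7 7 1


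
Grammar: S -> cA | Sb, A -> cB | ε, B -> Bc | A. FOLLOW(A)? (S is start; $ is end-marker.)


$ ∈ FOLLOW(S). For each A -> αBβ: add FIRST(β)\{ε} to FOLLOW(B); if β nullable, add FOLLOW(A).
FOLLOW(A) = {$, b, c}


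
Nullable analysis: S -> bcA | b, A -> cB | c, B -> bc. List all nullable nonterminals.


A nonterminal is nullable iff some alternative derives ε (directly, or every symbol in it is nullable)
Nullable: {}


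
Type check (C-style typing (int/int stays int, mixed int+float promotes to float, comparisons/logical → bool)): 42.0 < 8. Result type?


Operand types: float < int
Rule: comparison yields bool
Result type: bool


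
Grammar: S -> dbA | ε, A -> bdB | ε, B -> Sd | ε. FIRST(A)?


Per alternative of A: FIRST(bdB) = {b}; FIRST(ε) = {ε}
FIRST(A) = {b, ε}


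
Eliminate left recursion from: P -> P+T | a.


Left-recursive alternatives: P+T; non-recursive: a
Introduce P': P -> aP', P' -> +TP' | ε


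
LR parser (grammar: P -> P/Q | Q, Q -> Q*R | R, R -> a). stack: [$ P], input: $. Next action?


start symbol P on stack, input exhausted
Action: accept


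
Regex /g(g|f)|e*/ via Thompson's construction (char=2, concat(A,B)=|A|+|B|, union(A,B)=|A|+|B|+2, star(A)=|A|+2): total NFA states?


Syntax tree has 4 char leaf(s), 2 union(s), 1 star(s)
chars contribute 4×2 = 8; each union adds +2; each star adds +2
Total: 8 + 4 + 2 = 14 states


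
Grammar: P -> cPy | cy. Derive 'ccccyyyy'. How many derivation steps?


Derivation: P => cPy => ccPyy => cccPyyy => ccccyyyy
Steps: 4


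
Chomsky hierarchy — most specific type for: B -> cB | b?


Right-linear: every RHS is a terminal or a terminal followed by one nonterminal
Classification: Type 3 (Regular)


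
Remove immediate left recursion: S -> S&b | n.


Left-recursive alternatives: S&b; non-recursive: n
Introduce S': S -> nS', S' -> &bS' | ε


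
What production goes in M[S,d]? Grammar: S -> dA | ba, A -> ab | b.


For [S, d]: 'd' ∈ FIRST(dA)
Entry: S -> dA


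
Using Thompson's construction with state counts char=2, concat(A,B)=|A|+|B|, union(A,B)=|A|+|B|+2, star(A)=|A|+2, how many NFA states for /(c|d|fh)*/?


Syntax tree has 4 char leaf(s), 2 union(s), 1 star(s)
chars contribute 4×2 = 8; each union adds +2; each star adds +2
Total: 8 + 4 + 2 = 14 states


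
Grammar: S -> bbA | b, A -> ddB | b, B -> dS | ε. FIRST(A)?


Per alternative of A: FIRST(ddB) = {d}; FIRST(b) = {b}
FIRST(A) = {b, d}


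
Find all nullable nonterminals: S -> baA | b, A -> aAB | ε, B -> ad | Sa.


A nonterminal is nullable iff some alternative derives ε (directly, or every symbol in it is nullable)
Nullable: {A}


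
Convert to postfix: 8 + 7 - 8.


Left to right (same or higher precedence on left)
Postfix: 8 7 + 8 -


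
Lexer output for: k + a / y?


Scan left to right, longest-match per lexeme
Tokens: ID(k), OP(+), ID(a), OP(/), ID(y)


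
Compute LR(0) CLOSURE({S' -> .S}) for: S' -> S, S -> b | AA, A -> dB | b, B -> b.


Start: S' -> .S
For each item with dot before a nonterminal B, add B -> .γ for every B-production
Closure: [S' -> .S, S -> .b, S -> .AA, A -> .dB, A -> .b]


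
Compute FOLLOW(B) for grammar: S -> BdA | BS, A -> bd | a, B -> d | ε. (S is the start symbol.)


$ ∈ FOLLOW(S). For each A -> αBβ: add FIRST(β)\{ε} to FOLLOW(B); if β nullable, add FOLLOW(A).
FOLLOW(B) = {d}


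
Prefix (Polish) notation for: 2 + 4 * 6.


'*' binds tighter: tree is (+ 2 (* 4 6))
Prefix: + 2 * 4 6


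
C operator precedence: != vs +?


'+' is additive (level 9); '!=' is equality (level 6)
Higher level binds tighter
'+' has higher precedence than '!='


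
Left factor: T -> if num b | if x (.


Common prefix: 'if'
Factored: T -> if T', T' -> num b | x (


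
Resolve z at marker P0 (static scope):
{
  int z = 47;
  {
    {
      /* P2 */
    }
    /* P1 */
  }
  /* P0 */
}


z declared in the same block as P0
z = 47


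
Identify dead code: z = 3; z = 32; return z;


first assignment to z is overwritten before any read
Dead: 'z = 3'


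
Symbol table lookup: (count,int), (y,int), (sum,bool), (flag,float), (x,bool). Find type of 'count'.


Lookup 'count' → type int


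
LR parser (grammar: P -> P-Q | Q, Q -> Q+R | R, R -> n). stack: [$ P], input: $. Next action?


start symbol P on stack, input exhausted
Action: accept


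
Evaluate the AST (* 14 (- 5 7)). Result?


Evaluate inner: (- 5 7) = -2
Evaluate root: (* 14 -2) = -28
Result: -28


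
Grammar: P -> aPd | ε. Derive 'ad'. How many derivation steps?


Derivation: P => aPd => ad
Steps: 2


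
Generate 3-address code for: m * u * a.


Break into single-operator statements:
t1 = m * u
t2 = t1 * a


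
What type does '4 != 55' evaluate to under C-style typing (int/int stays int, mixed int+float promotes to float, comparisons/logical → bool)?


Operand types: int != int
Rule: comparison yields bool
Result type: bool


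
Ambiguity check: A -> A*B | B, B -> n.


precedence layered via separate nonterminal B: deterministic
Unambiguous


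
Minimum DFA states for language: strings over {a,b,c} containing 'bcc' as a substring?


KMP-style automaton: 3 progress states + 1 absorbing accept = 4
Minimal DFA: 4 states


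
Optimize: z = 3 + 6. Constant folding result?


3 + 6 = 9 at compile time
Optimized: z = 9


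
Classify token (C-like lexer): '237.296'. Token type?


Pattern: digits with a decimal point
Type: FLOAT_LITERAL


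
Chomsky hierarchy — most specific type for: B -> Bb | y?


Left-linear: every RHS is a terminal or one nonterminal followed by a terminal
Classification: Type 3 (Regular)


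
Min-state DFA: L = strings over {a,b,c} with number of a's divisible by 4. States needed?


Track (count of a) mod 4: states 0..3, accept at 0
Minimal DFA: 4 states


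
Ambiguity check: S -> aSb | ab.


balanced a^n…b^n: each string has a unique parse
Unambiguous


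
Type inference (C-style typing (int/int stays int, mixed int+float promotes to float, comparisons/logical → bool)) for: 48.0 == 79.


Operand types: float == int
Rule: comparison yields bool
Result type: bool


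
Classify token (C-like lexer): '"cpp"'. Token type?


Pattern: double-quoted sequence
Type: STRING_LITERAL


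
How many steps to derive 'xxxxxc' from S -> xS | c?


Derivation: S => xS => xxS => xxxS => xxxxS => xxxxxS => xxxxxc
Steps: 6


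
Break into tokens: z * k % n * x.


Scan left to right, longest-match per lexeme
Tokens: ID(z), OP(*), ID(k), OP(%), ID(n), OP(*), ID(x)


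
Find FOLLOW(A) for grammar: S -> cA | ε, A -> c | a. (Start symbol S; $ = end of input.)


$ ∈ FOLLOW(S). For each A -> αBβ: add FIRST(β)\{ε} to FOLLOW(B); if β nullable, add FOLLOW(A).
FOLLOW(A) = {$}


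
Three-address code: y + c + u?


Break into single-operator statements:
t1 = y + c
t2 = t1 + u


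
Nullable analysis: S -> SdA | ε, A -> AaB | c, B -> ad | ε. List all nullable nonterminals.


A nonterminal is nullable iff some alternative derives ε (directly, or every symbol in it is nullable)
Nullable: {B, S}


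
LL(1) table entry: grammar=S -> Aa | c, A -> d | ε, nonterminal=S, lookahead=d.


For [S, d]: 'd' ∈ FIRST(Aa)
Entry: S -> Aa


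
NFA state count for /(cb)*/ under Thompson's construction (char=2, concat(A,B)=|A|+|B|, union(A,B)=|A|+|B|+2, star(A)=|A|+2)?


Syntax tree has 2 char leaf(s), 0 union(s), 1 star(s)
chars contribute 2×2 = 4; each union adds +2; each star adds +2
Total: 4 + 0 + 2 = 6 states


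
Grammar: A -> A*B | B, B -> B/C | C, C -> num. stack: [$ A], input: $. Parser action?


start symbol A on stack, input exhausted
Action: accept


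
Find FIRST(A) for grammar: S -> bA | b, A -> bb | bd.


Per alternative of A: FIRST(bb) = {b}; FIRST(bd) = {b}
FIRST(A) = {b}


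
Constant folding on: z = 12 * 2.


12 * 2 = 24 at compile time
Optimized: z = 24


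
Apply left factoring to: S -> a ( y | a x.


Common prefix: 'a'
Factored: S -> a S', S' -> ( y | x


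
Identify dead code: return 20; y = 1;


statement follows a return and is unreachable
Dead: 'y = 1'


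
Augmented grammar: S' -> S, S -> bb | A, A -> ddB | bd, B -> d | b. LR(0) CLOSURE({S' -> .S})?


Start: S' -> .S
For each item with dot before a nonterminal B, add B -> .γ for every B-production
Closure: [S' -> .S, S -> .bb, S -> .A, A -> .ddB, A -> .bd]


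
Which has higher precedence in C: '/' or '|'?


'/' is multiplicative (level 10); '|' is bitwise OR (level 3)
Higher level binds tighter
'/' has higher precedence than '|'


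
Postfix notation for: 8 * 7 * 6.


Left to right (same or higher precedence on left)
Postfix: 8 7 * 6 *


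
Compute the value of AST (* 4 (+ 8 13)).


Evaluate inner: (+ 8 13) = 21
Evaluate root: (* 4 21) = 84
Result: 84


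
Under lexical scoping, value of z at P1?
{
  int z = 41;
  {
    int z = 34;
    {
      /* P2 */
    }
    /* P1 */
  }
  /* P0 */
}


z declared in the same block as P1
z = 34


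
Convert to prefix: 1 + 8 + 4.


left-to-right (same/higher precedence on left): tree is (+ (+ 1 8) 4)
Prefix: + + 1 8 4


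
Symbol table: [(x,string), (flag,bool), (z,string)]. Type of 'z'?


Lookup 'z' → type string


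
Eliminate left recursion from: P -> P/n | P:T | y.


Left-recursive alternatives: P/n, P:T; non-recursive: y
Introduce P': P -> yP', P' -> /nP' | :TP' | ε


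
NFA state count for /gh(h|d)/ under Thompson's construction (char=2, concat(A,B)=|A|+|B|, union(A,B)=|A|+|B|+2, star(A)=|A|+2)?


Syntax tree has 4 char leaf(s), 1 union(s), 0 star(s)
chars contribute 4×2 = 8; each union adds +2; each star adds +2
Total: 8 + 2 + 0 = 10 states


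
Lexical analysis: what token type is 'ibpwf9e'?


Pattern: letter/underscore followed by alphanumerics, not a keyword
Type: IDENTIFIER


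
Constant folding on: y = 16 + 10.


16 + 10 = 26 at compile time
Optimized: y = 26


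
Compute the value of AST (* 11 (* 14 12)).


Evaluate inner: (* 14 12) = 168
Evaluate root: (* 11 168) = 1848
Result: 1848


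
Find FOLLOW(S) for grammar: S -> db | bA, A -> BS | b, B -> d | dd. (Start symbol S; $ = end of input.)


$ ∈ FOLLOW(S). For each A -> αBβ: add FIRST(β)\{ε} to FOLLOW(B); if β nullable, add FOLLOW(A).
FOLLOW(S) = {$}


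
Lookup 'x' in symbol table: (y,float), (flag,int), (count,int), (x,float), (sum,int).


Lookup 'x' → type float


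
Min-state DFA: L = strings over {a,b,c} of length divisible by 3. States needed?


Track length mod 3: states 0..2, accept at 0
Minimal DFA: 3 states


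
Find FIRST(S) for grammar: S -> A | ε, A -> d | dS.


Per alternative of S: FIRST(A) = {d}; FIRST(ε) = {ε}
FIRST(S) = {d, ε}


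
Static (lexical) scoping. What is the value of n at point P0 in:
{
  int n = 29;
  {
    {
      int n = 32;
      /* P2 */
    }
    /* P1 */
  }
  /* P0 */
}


n declared in the same block as P0
n = 29


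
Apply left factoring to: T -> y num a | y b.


Common prefix: 'y'
Factored: T -> y T', T' -> num a | b


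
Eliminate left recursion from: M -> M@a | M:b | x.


Left-recursive alternatives: M@a, M:b; non-recursive: x
Introduce M': M -> xM', M' -> @aM' | :bM' | ε


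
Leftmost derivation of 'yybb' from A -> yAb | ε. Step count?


Derivation: A => yAb => yyAbb => yybb
Steps: 3


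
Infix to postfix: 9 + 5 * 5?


* has higher precedence, evaluate 5*5 first
Postfix: 9 5 5 * +


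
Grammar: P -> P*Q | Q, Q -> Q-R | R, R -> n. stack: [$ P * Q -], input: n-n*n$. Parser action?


no handle; shift 'n'
Action: shift


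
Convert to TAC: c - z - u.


Break into single-operator statements:
t1 = c - z
t2 = t1 - u


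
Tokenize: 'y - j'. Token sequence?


Scan left to right, longest-match per lexeme
Tokens: ID(y), OP(-), ID(j)


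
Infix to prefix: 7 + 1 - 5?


left-to-right (same/higher precedence on left): tree is (- (+ 7 1) 5)
Prefix: - + 7 1 5


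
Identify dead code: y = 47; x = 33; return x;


y is assigned but never read
Dead: 'y = 47'


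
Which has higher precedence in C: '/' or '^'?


'/' is multiplicative (level 10); '^' is bitwise XOR (level 4)
Higher level binds tighter
'/' has higher precedence than '^'


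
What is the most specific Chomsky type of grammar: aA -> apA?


LHS has context (more than one symbol) and |LHS| ≤ |RHS|
Classification: Type 1 (Context-Sensitive)


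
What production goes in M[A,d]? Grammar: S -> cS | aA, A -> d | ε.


For [A, d]: 'd' ∈ FIRST(d)
Entry: A -> d


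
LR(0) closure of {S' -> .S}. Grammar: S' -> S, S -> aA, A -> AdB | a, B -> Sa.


Start: S' -> .S
For each item with dot before a nonterminal B, add B -> .γ for every B-production
Closure: [S' -> .S, S -> .aA]


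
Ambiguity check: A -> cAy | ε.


balanced c^n…y^n: each string has a unique parse
Unambiguous


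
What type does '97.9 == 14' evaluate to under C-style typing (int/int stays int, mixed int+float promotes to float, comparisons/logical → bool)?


Operand types: float == int
Rule: comparison yields bool
Result type: bool


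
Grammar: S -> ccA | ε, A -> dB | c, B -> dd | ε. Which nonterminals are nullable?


A nonterminal is nullable iff some alternative derives ε (directly, or every symbol in it is nullable)
Nullable: {B, S}


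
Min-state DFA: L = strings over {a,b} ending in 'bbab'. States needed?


Track the longest suffix of input matching a prefix of 'bbab': 5 classes (prefixes of length 0..4)
Minimal DFA: 5 states


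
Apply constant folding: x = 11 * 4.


11 * 4 = 44 at compile time
Optimized: x = 44


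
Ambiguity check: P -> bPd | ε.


balanced b^n…d^n: each string has a unique parse
Unambiguous


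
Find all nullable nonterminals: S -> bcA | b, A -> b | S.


A nonterminal is nullable iff some alternative derives ε (directly, or every symbol in it is nullable)
Nullable: {}


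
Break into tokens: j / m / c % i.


Scan left to right, longest-match per lexeme
Tokens: ID(j), OP(/), ID(m), OP(/), ID(c), OP(%), ID(i)


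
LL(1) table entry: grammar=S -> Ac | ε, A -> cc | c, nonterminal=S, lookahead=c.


For [S, c]: 'c' ∈ FIRST(Ac)
Entry: S -> Ac


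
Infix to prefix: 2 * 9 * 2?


left-to-right (same/higher precedence on left): tree is (* (* 2 9) 2)
Prefix: * * 2 9 2


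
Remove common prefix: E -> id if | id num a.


Common prefix: 'id'
Factored: E -> id E', E' -> if | num a


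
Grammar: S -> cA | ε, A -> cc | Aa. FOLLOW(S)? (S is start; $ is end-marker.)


$ ∈ FOLLOW(S). For each A -> αBβ: add FIRST(β)\{ε} to FOLLOW(B); if β nullable, add FOLLOW(A).
FOLLOW(S) = {$}


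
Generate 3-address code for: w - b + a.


Break into single-operator statements:
t1 = w - b
t2 = t1 + a


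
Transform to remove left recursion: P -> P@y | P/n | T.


Left-recursive alternatives: P@y, P/n; non-recursive: T
Introduce P': P -> TP', P' -> @yP' | /nP' | ε


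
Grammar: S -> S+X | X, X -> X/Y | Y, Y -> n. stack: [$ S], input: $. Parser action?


start symbol S on stack, input exhausted
Action: accept


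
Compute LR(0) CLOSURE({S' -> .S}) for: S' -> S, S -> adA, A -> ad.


Start: S' -> .S
For each item with dot before a nonterminal B, add B -> .γ for every B-production
Closure: [S' -> .S, S -> .adA]


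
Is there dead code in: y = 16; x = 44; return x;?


y is assigned but never read
Dead: 'y = 16'


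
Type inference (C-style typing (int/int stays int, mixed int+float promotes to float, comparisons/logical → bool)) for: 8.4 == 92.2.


Operand types: float == float
Rule: comparison yields bool
Result type: bool


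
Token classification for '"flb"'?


Pattern: double-quoted sequence
Type: STRING_LITERAL


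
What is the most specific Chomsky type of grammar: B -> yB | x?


Right-linear: every RHS is a terminal or a terminal followed by one nonterminal
Classification: Type 3 (Regular)


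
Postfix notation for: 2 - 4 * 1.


* has higher precedence, evaluate 4*1 first
Postfix: 2 4 1 * -


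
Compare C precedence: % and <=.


'%' is multiplicative (level 10); '<=' is relational (level 7)
Higher level binds tighter
'%' has higher precedence than '<='


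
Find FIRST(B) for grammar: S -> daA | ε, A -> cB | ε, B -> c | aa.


Per alternative of B: FIRST(c) = {c}; FIRST(aa) = {a}
FIRST(B) = {a, c}


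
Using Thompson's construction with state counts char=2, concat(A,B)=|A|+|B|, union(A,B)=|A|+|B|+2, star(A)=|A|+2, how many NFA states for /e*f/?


Syntax tree has 2 char leaf(s), 0 union(s), 1 star(s)
chars contribute 2×2 = 4; each union adds +2; each star adds +2
Total: 4 + 0 + 2 = 6 states


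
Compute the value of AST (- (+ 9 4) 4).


Evaluate inner: (+ 9 4) = 13
Evaluate root: (- 13 4) = 9
Result: 9


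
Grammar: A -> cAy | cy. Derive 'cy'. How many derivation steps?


Derivation: A => cy
Steps: 1


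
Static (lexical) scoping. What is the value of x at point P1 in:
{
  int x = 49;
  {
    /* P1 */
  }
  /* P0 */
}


P1's block does not declare x; resolves to the enclosing declaration at depth 0
x = 49


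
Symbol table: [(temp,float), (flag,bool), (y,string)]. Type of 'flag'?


Lookup 'flag' → type bool


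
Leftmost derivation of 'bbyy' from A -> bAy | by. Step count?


Derivation: A => bAy => bbyy
Steps: 2
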